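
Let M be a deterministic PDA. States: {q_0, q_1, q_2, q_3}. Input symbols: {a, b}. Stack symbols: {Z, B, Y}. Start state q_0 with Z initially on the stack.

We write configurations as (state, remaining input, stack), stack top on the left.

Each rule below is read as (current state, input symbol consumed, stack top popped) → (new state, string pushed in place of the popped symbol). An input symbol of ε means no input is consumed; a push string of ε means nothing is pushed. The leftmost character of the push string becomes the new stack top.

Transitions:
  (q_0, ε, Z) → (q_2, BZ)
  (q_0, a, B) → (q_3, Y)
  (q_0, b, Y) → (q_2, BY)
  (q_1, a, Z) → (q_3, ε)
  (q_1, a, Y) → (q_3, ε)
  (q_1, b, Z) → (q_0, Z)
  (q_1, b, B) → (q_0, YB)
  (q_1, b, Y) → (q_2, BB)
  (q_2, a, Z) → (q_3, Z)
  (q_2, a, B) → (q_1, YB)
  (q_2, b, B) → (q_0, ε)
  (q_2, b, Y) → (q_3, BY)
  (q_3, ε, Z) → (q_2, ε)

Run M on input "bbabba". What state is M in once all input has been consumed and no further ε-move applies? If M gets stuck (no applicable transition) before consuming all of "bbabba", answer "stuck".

(q_0, bbabba, Z) ⊢ (q_2, bbabba, BZ) ⊢ (q_0, babba, Z) ⊢ (q_2, babba, BZ) ⊢ (q_0, abba, Z) ⊢ (q_2, abba, BZ) ⊢ (q_1, bba, YBZ) ⊢ (q_2, ba, BBBZ) ⊢ (q_0, a, BBZ) ⊢ (q_3, ε, YBZ)
All input consumed; M is in state q_3.

q_3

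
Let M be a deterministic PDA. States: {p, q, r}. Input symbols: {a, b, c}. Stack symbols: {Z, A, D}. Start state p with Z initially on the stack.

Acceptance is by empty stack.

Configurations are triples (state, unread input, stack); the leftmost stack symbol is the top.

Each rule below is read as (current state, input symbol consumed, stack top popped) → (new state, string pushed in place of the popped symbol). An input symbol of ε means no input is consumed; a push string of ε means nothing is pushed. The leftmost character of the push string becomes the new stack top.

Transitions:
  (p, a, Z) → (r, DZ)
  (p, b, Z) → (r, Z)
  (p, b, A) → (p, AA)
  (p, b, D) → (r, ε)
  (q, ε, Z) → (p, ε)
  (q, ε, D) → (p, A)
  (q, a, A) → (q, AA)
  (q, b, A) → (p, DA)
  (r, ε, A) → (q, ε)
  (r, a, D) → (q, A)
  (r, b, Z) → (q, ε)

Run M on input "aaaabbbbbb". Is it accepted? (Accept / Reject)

Accept

(p, aaaabbbbbb, Z) ⊢ (r, aaabbbbbb, DZ) ⊢ (q, aabbbbbb, AZ) ⊢ (q, abbbbbb, AAZ) ⊢ (q, bbbbbb, AAAZ) ⊢ (p, bbbbb, DAAAZ) ⊢ (r, bbbb, AAAZ) ⊢ (q, bbbb, AAZ) ⊢ (p, bbb, DAAZ) ⊢ (r, bb, AAZ) ⊢ (q, bb, AZ) ⊢ (p, b, DAZ) ⊢ (r, ε, AZ) ⊢ (q, ε, Z) ⊢ (p, ε, ε)
All input consumed and the stack is empty.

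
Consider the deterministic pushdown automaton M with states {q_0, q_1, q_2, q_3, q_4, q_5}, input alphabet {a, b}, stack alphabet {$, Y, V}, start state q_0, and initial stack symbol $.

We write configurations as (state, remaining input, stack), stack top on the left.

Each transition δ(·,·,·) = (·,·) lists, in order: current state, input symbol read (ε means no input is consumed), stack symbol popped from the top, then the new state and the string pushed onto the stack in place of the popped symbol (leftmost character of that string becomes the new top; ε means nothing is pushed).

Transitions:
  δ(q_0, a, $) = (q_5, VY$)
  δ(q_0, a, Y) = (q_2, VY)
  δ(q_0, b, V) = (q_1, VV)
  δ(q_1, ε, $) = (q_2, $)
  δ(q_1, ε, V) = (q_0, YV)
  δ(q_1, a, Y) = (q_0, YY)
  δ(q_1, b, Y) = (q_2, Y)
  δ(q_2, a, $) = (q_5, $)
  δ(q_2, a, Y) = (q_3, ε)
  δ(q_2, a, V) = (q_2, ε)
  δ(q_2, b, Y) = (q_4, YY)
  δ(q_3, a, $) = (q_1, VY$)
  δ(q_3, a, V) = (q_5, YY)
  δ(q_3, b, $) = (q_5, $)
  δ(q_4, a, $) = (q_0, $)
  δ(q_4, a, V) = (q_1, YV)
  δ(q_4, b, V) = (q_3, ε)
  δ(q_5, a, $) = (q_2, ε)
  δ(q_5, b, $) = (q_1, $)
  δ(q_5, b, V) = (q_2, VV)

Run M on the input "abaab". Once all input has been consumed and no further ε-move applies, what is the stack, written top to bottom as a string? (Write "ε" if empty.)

YY$

(q_0, abaab, $)
  read a, top $: go to q_5, push VY$ → (q_5, baab, VY$)
  read b, top V: go to q_2, push VV → (q_2, aab, VVY$)
  read a, top V: go to q_2, push ε → (q_2, ab, VY$)
  read a, top V: go to q_2, push ε → (q_2, b, Y$)
  read b, top Y: go to q_4, push YY → (q_4, ε, YY$)
All input consumed in state q_4 with stack YY$.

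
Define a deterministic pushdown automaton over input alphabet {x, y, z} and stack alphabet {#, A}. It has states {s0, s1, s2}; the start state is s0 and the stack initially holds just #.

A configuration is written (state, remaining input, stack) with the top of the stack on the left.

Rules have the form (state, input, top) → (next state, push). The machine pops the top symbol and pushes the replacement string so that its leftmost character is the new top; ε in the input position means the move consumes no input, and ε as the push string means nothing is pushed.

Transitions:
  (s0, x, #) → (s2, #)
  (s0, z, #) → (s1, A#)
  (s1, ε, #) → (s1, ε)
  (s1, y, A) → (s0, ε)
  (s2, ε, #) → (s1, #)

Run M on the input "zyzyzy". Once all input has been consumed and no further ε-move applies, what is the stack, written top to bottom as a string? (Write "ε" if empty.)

#

(s0, zyzyzy, #)
  read z, top #: go to s1, push A# → (s1, yzyzy, A#)
  read y, top A: go to s0, push ε → (s0, zyzy, #)
  read z, top #: go to s1, push A# → (s1, yzy, A#)
  read y, top A: go to s0, push ε → (s0, zy, #)
  read z, top #: go to s1, push A# → (s1, y, A#)
  read y, top A: go to s0, push ε → (s0, ε, #)
All input consumed in state s0 with stack #.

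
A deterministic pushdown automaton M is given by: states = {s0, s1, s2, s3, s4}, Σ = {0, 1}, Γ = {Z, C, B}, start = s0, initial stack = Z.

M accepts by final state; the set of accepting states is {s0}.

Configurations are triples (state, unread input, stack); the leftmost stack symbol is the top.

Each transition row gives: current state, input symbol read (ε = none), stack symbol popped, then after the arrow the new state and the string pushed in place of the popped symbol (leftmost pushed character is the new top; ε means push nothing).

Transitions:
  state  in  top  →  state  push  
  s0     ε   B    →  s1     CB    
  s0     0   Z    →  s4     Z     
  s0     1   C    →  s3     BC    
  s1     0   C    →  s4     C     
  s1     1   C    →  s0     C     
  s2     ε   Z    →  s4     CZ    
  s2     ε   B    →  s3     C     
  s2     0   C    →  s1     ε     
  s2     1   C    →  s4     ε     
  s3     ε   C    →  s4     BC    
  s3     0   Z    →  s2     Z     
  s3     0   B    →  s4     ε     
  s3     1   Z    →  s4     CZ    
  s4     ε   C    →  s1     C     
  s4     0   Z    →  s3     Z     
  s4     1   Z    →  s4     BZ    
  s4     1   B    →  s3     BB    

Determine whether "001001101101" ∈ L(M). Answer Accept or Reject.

Accept

(s0, 001001101101, Z)
  read 0, top Z: go to s4, push Z → (s4, 01001101101, Z)
  read 0, top Z: go to s3, push Z → (s3, 1001101101, Z)
  read 1, top Z: go to s4, push CZ → (s4, 001101101, CZ)
  ε-move, top C: go to s1, push C → (s1, 001101101, CZ)
  read 0, top C: go to s4, push C → (s4, 01101101, CZ)
  ε-move, top C: go to s1, push C → (s1, 01101101, CZ)
  read 0, top C: go to s4, push C → (s4, 1101101, CZ)
  ε-move, top C: go to s1, push C → (s1, 1101101, CZ)
  read 1, top C: go to s0, push C → (s0, 101101, CZ)
  read 1, top C: go to s3, push BC → (s3, 01101, BCZ)
  read 0, top B: go to s4, push ε → (s4, 1101, CZ)
  ε-move, top C: go to s1, push C → (s1, 1101, CZ)
  read 1, top C: go to s0, push C → (s0, 101, CZ)
  read 1, top C: go to s3, push BC → (s3, 01, BCZ)
  read 0, top B: go to s4, push ε → (s4, 1, CZ)
  ε-move, top C: go to s1, push C → (s1, 1, CZ)
  read 1, top C: go to s0, push C → (s0, ε, CZ)
All input consumed; state s0 ∈ F.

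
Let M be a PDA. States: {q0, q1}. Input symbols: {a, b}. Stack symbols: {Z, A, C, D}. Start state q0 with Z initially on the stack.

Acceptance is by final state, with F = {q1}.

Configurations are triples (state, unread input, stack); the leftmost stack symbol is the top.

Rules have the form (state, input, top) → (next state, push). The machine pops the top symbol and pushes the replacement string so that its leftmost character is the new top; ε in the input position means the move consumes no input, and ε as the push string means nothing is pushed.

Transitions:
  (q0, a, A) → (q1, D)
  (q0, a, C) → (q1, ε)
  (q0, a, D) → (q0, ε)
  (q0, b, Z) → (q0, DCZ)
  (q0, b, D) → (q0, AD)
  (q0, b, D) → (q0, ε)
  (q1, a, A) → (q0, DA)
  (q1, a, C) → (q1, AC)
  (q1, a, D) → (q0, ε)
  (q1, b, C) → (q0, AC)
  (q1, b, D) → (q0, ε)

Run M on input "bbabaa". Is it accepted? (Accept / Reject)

One accepting computation: (q0, bbabaa, Z) ⊢ (q0, babaa, DCZ) ⊢ (q0, abaa, ADCZ) ⊢ (q1, baa, DDCZ) ⊢ (q0, aa, DCZ) ⊢ (q0, a, CZ) ⊢ (q1, ε, Z)
All input consumed and state q1 ∈ F.

Accept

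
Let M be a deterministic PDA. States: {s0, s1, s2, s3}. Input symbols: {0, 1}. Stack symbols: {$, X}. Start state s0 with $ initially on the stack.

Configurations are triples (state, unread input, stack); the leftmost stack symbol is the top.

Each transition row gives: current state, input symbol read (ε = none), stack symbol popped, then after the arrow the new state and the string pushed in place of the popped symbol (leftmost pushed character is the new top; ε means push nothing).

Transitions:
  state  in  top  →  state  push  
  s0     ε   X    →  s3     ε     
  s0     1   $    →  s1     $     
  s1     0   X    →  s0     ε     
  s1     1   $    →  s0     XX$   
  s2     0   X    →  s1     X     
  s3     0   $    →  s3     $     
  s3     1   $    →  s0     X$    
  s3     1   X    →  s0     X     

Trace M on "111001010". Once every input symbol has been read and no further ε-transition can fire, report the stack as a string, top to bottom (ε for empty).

$

(s0, 111001010, $)
  read 1, top $: go to s1, push $ → (s1, 11001010, $)
  read 1, top $: go to s0, push XX$ → (s0, 1001010, XX$)
  ε-move, top X: go to s3, push ε → (s3, 1001010, X$)
  read 1, top X: go to s0, push X → (s0, 001010, X$)
  ε-move, top X: go to s3, push ε → (s3, 001010, $)
  read 0, top $: go to s3, push $ → (s3, 01010, $)
  read 0, top $: go to s3, push $ → (s3, 1010, $)
  read 1, top $: go to s0, push X$ → (s0, 010, X$)
  ε-move, top X: go to s3, push ε → (s3, 010, $)
  read 0, top $: go to s3, push $ → (s3, 10, $)
  read 1, top $: go to s0, push X$ → (s0, 0, X$)
  ε-move, top X: go to s3, push ε → (s3, 0, $)
  read 0, top $: go to s3, push $ → (s3, ε, $)
All input consumed in state s3 with stack $.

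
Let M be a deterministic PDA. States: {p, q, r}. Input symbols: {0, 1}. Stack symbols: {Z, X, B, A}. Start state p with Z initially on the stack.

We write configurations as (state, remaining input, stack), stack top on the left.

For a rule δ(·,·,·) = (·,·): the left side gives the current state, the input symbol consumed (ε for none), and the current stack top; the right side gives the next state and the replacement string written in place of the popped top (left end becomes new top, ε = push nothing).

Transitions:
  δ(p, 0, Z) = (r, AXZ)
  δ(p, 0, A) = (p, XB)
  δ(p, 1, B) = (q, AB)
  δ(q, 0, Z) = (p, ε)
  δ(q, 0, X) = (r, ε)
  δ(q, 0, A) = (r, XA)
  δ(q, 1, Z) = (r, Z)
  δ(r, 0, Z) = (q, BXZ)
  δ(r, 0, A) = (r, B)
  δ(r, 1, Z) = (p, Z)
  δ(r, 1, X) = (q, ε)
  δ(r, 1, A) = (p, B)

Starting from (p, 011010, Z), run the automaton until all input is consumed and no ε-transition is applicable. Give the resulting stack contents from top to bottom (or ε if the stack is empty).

XABXZ

(p, 011010, Z) ⊢ (r, 11010, AXZ) ⊢ (p, 1010, BXZ) ⊢ (q, 010, ABXZ) ⊢ (r, 10, XABXZ) ⊢ (q, 0, ABXZ) ⊢ (r, ε, XABXZ)
All input consumed in state r with stack XABXZ.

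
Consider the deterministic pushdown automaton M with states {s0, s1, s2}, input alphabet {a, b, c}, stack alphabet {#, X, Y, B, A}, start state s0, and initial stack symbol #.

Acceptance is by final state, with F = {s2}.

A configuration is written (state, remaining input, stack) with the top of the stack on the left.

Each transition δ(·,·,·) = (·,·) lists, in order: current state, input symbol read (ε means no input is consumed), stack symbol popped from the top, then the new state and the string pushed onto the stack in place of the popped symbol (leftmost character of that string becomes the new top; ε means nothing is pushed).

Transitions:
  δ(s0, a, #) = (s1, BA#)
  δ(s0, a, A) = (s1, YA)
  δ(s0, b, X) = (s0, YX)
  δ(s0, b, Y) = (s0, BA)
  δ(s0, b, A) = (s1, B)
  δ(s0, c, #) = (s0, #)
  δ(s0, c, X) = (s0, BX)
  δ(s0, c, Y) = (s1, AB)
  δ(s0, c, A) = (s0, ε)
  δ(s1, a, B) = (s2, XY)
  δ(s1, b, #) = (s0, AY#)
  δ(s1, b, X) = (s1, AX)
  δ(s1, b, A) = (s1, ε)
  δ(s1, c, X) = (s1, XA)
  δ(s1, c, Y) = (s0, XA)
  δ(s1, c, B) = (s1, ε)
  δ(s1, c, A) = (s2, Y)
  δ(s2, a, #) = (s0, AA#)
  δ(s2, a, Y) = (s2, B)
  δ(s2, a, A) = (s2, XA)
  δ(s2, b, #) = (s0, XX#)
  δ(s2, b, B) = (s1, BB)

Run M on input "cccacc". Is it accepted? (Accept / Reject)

Accept

(s0, cccacc, #)
  read c, top #: go to s0, push # → (s0, ccacc, #)
  read c, top #: go to s0, push # → (s0, cacc, #)
  read c, top #: go to s0, push # → (s0, acc, #)
  read a, top #: go to s1, push BA# → (s1, cc, BA#)
  read c, top B: go to s1, push ε → (s1, c, A#)
  read c, top A: go to s2, push Y → (s2, ε, Y#)
All input consumed; state s2 ∈ F.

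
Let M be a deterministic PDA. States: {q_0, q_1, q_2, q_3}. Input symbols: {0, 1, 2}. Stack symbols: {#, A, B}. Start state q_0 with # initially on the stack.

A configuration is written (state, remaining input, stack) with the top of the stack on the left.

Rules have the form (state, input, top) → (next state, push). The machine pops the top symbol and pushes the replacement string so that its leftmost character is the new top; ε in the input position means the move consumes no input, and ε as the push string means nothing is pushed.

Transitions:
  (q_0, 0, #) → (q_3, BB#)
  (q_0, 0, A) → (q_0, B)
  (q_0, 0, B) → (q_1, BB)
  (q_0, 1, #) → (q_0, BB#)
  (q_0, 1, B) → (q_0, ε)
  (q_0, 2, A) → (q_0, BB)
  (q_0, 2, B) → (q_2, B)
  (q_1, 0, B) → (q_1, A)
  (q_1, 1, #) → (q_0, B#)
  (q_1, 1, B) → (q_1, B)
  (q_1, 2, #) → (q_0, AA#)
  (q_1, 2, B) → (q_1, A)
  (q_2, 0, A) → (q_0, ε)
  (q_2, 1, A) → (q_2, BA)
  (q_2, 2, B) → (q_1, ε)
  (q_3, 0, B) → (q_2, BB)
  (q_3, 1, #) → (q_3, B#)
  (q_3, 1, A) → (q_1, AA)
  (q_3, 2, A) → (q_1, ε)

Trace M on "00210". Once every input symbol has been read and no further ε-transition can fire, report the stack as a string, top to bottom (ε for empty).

(q_0, 00210, #)
  read 0, top #: go to q_3, push BB# → (q_3, 0210, BB#)
  read 0, top B: go to q_2, push BB → (q_2, 210, BBB#)
  read 2, top B: go to q_1, push ε → (q_1, 10, BB#)
  read 1, top B: go to q_1, push B → (q_1, 0, BB#)
  read 0, top B: go to q_1, push A → (q_1, ε, AB#)
All input consumed in state q_1 with stack AB#.

AB#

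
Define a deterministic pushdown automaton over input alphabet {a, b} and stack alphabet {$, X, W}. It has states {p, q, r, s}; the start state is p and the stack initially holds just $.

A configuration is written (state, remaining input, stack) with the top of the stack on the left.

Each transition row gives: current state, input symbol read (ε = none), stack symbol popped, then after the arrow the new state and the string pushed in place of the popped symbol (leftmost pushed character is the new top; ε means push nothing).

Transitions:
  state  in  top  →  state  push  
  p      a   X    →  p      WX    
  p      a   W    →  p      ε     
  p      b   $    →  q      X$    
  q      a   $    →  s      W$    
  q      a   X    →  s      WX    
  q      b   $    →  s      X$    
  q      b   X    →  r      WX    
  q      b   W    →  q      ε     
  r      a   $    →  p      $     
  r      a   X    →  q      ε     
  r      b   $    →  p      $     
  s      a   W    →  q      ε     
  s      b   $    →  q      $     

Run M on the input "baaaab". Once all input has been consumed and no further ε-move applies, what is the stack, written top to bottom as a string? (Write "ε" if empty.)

WX$

(p, baaaab, $) ⊢ (q, aaaab, X$) ⊢ (s, aaab, WX$) ⊢ (q, aab, X$) ⊢ (s, ab, WX$) ⊢ (q, b, X$) ⊢ (r, ε, WX$)
All input consumed in state r with stack WX$.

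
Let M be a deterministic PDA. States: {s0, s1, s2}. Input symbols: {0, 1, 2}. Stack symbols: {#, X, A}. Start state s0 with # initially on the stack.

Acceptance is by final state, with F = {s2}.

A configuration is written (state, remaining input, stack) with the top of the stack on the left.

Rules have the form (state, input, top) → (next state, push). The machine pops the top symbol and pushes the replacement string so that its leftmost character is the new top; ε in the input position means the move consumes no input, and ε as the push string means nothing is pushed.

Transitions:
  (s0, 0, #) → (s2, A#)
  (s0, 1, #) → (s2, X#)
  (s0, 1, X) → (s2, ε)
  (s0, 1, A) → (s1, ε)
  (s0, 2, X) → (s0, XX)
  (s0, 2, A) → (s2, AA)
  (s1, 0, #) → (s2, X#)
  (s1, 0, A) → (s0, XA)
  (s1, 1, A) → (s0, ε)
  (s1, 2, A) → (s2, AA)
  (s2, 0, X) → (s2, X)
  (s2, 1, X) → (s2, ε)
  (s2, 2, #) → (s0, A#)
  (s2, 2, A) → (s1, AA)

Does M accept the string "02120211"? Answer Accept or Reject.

Reject

(s0, 02120211, #)
  read 0, top #: go to s2, push A# → (s2, 2120211, A#)
  read 2, top A: go to s1, push AA → (s1, 120211, AA#)
  read 1, top A: go to s0, push ε → (s0, 20211, A#)
  read 2, top A: go to s2, push AA → (s2, 0211, AA#)
No transition applies at (s2, 0211, AA#); input not fully consumed.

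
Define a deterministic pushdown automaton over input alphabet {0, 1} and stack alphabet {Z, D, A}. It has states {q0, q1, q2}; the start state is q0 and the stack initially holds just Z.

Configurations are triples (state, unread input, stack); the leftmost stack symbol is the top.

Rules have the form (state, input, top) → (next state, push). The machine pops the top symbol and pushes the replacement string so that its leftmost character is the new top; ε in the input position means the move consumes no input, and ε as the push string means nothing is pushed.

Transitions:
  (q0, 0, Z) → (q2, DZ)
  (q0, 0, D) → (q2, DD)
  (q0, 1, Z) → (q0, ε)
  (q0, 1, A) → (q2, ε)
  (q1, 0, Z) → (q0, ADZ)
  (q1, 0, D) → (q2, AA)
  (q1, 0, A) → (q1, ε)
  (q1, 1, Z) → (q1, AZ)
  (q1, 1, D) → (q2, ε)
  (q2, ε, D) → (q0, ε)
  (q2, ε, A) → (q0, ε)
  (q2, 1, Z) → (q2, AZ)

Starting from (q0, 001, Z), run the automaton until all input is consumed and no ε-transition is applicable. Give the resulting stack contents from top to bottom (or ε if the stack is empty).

ε

(q0, 001, Z) ⊢ (q2, 01, DZ) ⊢ (q0, 01, Z) ⊢ (q2, 1, DZ) ⊢ (q0, 1, Z) ⊢ (q0, ε, ε)
All input consumed in state q0 with stack ε.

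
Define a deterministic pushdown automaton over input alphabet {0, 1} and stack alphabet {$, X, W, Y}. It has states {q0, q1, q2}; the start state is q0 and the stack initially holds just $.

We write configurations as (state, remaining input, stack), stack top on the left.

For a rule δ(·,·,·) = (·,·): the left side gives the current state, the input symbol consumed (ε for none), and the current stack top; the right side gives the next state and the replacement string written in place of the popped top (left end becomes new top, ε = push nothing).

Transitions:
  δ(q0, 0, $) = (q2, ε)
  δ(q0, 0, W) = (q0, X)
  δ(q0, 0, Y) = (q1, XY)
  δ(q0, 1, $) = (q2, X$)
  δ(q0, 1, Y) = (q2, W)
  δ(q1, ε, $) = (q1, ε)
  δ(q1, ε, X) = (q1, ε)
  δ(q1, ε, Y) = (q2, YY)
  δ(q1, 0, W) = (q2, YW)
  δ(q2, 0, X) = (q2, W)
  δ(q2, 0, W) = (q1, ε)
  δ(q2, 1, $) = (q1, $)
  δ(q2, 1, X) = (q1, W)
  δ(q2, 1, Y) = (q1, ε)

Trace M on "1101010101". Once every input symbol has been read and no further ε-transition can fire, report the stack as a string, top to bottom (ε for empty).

(q0, 1101010101, $)
  read 1, top $: go to q2, push X$ → (q2, 101010101, X$)
  read 1, top X: go to q1, push W → (q1, 01010101, W$)
  read 0, top W: go to q2, push YW → (q2, 1010101, YW$)
  read 1, top Y: go to q1, push ε → (q1, 010101, W$)
  read 0, top W: go to q2, push YW → (q2, 10101, YW$)
  read 1, top Y: go to q1, push ε → (q1, 0101, W$)
  read 0, top W: go to q2, push YW → (q2, 101, YW$)
  read 1, top Y: go to q1, push ε → (q1, 01, W$)
  read 0, top W: go to q2, push YW → (q2, 1, YW$)
  read 1, top Y: go to q1, push ε → (q1, ε, W$)
All input consumed in state q1 with stack W$.

W$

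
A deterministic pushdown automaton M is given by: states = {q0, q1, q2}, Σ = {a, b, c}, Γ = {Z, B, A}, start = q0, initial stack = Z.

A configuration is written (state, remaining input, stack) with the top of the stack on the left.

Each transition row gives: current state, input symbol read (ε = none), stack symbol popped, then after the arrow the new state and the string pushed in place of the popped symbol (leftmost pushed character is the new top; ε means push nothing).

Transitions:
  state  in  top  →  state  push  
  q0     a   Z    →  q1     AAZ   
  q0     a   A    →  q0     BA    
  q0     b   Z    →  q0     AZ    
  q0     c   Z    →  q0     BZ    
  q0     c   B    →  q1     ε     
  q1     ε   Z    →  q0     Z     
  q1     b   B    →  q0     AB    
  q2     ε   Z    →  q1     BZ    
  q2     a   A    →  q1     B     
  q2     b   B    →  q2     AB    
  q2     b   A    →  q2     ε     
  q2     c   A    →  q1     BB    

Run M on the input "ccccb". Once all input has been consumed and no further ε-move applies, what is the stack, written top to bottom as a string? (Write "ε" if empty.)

AZ

(q0, ccccb, Z) ⊢ (q0, cccb, BZ) ⊢ (q1, ccb, Z) ⊢ (q0, ccb, Z) ⊢ (q0, cb, BZ) ⊢ (q1, b, Z) ⊢ (q0, b, Z) ⊢ (q0, ε, AZ)
All input consumed in state q0 with stack AZ.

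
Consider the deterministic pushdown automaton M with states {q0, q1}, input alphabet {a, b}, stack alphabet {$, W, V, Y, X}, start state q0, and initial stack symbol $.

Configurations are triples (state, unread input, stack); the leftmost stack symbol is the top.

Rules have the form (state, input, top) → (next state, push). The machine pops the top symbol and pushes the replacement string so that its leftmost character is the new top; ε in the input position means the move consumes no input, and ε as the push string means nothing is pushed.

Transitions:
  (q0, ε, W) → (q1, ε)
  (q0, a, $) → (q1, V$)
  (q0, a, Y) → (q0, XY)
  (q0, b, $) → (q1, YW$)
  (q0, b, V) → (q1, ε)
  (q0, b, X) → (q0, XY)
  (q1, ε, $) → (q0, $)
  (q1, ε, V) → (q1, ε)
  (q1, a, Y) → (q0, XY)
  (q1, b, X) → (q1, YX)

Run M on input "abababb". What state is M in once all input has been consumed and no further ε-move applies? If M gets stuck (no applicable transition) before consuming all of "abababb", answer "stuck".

stuck

(q0, abababb, $) ⊢ (q1, bababb, V$) ⊢ (q1, bababb, $) ⊢ (q0, bababb, $) ⊢ (q1, ababb, YW$) ⊢ (q0, babb, XYW$) ⊢ (q0, abb, XYYW$)
No transition for (q0, a, top X); M blocks with input abb remaining.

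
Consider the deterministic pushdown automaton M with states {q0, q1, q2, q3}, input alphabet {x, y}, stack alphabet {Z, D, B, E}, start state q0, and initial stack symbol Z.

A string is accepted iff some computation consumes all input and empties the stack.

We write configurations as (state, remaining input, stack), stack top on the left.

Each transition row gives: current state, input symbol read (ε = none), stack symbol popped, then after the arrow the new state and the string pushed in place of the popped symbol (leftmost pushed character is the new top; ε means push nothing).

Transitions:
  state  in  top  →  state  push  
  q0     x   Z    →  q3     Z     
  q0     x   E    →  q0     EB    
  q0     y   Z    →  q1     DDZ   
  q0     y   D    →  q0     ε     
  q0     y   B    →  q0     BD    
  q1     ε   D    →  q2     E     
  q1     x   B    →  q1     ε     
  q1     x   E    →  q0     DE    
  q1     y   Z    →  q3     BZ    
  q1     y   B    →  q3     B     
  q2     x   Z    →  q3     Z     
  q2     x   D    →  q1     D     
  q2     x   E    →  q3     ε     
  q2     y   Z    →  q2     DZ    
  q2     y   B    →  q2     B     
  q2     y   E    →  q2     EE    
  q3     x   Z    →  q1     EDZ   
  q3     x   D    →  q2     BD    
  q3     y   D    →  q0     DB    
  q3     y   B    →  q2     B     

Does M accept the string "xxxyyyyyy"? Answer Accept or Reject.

(q0, xxxyyyyyy, Z)
  read x, top Z: go to q3, push Z → (q3, xxyyyyyy, Z)
  read x, top Z: go to q1, push EDZ → (q1, xyyyyyy, EDZ)
  read x, top E: go to q0, push DE → (q0, yyyyyy, DEDZ)
  read y, top D: go to q0, push ε → (q0, yyyyy, EDZ)
No transition applies at (q0, yyyyy, EDZ); input not fully consumed.

Reject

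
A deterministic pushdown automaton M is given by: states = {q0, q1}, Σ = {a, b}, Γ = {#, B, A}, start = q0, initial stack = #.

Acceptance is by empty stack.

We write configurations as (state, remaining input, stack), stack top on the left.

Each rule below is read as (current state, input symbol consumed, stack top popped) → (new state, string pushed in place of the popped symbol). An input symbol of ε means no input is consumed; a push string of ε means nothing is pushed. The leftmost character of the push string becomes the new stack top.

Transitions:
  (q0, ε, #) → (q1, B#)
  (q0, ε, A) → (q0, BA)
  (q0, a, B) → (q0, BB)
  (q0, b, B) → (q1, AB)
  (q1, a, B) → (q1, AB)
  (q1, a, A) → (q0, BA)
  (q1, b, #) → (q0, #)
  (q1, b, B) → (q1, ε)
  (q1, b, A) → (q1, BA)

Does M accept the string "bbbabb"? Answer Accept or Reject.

Reject

(q0, bbbabb, #) ⊢ (q1, bbbabb, B#) ⊢ (q1, bbabb, #) ⊢ (q0, babb, #) ⊢ (q1, babb, B#) ⊢ (q1, abb, #)
No transition applies at (q1, abb, #); input not fully consumed.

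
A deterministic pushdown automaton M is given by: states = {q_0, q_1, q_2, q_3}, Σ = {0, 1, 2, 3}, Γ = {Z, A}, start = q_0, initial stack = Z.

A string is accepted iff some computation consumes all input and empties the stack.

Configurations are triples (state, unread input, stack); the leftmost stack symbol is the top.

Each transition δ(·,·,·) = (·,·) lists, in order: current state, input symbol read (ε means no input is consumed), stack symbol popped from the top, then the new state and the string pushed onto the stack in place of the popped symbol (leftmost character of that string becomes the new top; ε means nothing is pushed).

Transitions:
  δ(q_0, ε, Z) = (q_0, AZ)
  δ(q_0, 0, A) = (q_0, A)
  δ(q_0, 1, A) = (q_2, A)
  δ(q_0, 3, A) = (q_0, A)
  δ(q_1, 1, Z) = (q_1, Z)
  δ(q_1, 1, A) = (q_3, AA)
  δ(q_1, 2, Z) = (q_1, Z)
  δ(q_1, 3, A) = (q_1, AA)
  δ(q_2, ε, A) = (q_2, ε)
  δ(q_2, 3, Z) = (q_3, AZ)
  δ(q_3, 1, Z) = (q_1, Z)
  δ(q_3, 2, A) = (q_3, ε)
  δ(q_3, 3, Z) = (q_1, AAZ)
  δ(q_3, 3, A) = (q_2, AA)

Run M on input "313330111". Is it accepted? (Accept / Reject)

Reject

(q_0, 313330111, Z)
  ε-move, top Z: go to q_0, push AZ → (q_0, 313330111, AZ)
  read 3, top A: go to q_0, push A → (q_0, 13330111, AZ)
  read 1, top A: go to q_2, push A → (q_2, 3330111, AZ)
  ε-move, top A: go to q_2, push ε → (q_2, 3330111, Z)
  read 3, top Z: go to q_3, push AZ → (q_3, 330111, AZ)
  read 3, top A: go to q_2, push AA → (q_2, 30111, AAZ)
  ε-move, top A: go to q_2, push ε → (q_2, 30111, AZ)
  ε-move, top A: go to q_2, push ε → (q_2, 30111, Z)
  read 3, top Z: go to q_3, push AZ → (q_3, 0111, AZ)
No transition applies at (q_3, 0111, AZ); input not fully consumed.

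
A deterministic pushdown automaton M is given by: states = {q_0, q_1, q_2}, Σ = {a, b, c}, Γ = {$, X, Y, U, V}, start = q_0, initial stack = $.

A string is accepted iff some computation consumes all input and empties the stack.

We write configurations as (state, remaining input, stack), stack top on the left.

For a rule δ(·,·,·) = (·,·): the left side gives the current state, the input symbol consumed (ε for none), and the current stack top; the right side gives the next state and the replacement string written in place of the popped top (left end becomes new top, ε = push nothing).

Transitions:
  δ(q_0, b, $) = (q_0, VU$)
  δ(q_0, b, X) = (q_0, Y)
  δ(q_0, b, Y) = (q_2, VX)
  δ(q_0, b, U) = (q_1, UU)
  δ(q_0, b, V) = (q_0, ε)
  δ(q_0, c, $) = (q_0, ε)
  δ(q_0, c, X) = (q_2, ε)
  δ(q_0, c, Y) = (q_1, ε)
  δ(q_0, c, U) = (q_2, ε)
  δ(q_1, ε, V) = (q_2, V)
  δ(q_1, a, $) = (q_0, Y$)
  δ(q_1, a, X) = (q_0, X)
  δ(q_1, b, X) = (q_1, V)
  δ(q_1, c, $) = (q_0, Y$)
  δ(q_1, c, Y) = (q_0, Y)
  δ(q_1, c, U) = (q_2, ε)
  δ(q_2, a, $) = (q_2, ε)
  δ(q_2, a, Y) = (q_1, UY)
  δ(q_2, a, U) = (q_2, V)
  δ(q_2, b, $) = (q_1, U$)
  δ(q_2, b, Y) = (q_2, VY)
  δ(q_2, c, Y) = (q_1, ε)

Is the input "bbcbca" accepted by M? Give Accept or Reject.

(q_0, bbcbca, $)
  read b, top $: go to q_0, push VU$ → (q_0, bcbca, VU$)
  read b, top V: go to q_0, push ε → (q_0, cbca, U$)
  read c, top U: go to q_2, push ε → (q_2, bca, $)
  read b, top $: go to q_1, push U$ → (q_1, ca, U$)
  read c, top U: go to q_2, push ε → (q_2, a, $)
  read a, top $: go to q_2, push ε → (q_2, ε, ε)
All input consumed and the stack is empty.

Accept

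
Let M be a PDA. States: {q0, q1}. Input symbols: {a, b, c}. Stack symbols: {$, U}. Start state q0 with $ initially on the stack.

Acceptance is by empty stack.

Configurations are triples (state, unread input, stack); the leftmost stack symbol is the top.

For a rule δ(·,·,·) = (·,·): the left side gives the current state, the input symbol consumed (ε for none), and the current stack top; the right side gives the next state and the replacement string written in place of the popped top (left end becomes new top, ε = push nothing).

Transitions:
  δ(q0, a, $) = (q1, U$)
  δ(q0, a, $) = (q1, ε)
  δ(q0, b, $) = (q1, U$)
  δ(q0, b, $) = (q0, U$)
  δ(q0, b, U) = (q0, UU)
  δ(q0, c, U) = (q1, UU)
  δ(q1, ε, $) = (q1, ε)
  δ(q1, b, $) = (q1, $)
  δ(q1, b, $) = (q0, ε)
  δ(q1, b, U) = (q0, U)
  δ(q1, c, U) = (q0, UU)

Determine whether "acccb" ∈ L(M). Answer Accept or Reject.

No computation consumes all input and empties the stack.

Reject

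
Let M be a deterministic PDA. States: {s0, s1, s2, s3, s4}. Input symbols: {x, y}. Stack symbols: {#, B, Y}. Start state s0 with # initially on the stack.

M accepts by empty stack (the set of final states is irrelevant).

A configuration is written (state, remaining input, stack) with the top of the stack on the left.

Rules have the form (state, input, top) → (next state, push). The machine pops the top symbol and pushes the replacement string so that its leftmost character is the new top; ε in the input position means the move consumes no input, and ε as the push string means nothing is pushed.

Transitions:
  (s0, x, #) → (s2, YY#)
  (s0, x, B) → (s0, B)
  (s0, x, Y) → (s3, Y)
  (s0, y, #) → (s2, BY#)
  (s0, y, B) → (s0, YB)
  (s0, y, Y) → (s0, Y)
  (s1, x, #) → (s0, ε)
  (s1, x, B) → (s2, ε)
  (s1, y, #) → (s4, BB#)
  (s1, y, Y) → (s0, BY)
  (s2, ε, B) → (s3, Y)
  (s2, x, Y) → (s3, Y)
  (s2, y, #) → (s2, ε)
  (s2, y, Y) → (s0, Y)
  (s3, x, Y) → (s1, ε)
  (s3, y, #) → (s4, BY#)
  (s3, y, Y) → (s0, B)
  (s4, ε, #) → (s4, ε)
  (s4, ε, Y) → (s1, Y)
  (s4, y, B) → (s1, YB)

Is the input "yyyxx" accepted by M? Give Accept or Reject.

(s0, yyyxx, #)
  read y, top #: go to s2, push BY# → (s2, yyxx, BY#)
  ε-move, top B: go to s3, push Y → (s3, yyxx, YY#)
  read y, top Y: go to s0, push B → (s0, yxx, BY#)
  read y, top B: go to s0, push YB → (s0, xx, YBY#)
  read x, top Y: go to s3, push Y → (s3, x, YBY#)
  read x, top Y: go to s1, push ε → (s1, ε, BY#)
All input consumed; stack is BY#, not empty, and no further ε-move applies.

Reject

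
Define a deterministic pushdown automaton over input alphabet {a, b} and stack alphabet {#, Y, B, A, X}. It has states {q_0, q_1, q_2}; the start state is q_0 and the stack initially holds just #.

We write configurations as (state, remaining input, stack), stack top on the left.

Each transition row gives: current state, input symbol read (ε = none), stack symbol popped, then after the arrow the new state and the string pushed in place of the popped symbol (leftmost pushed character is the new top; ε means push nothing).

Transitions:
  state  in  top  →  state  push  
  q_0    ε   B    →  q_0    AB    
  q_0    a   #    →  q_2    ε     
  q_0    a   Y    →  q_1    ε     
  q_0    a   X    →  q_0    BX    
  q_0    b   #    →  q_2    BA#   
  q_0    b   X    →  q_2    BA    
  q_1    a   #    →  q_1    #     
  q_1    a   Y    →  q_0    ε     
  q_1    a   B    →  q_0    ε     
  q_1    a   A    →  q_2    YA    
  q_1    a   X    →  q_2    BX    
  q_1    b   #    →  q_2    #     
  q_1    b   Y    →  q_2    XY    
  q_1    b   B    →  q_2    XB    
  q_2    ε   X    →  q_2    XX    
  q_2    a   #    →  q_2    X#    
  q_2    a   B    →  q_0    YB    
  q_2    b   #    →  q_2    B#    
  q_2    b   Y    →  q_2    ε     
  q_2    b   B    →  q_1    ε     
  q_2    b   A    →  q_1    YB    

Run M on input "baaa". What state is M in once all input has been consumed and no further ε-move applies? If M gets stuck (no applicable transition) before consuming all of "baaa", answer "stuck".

q_0

(q_0, baaa, #)
  read b, top #: go to q_2, push BA# → (q_2, aaa, BA#)
  read a, top B: go to q_0, push YB → (q_0, aa, YBA#)
  read a, top Y: go to q_1, push ε → (q_1, a, BA#)
  read a, top B: go to q_0, push ε → (q_0, ε, A#)
All input consumed; M is in state q_0.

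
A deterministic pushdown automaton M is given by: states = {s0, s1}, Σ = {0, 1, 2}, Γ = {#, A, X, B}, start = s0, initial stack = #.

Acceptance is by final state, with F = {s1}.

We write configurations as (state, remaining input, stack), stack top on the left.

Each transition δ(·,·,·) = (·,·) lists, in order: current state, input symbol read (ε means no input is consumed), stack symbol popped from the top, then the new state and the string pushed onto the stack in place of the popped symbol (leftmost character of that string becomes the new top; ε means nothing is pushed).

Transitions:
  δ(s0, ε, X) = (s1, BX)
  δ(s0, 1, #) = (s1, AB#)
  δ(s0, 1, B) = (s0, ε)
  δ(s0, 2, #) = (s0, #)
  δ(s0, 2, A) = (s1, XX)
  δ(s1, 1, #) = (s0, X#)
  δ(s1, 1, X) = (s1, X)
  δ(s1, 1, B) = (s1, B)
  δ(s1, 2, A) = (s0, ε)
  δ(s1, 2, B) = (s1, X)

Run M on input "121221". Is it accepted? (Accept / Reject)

(s0, 121221, #)
  read 1, top #: go to s1, push AB# → (s1, 21221, AB#)
  read 2, top A: go to s0, push ε → (s0, 1221, B#)
  read 1, top B: go to s0, push ε → (s0, 221, #)
  read 2, top #: go to s0, push # → (s0, 21, #)
  read 2, top #: go to s0, push # → (s0, 1, #)
  read 1, top #: go to s1, push AB# → (s1, ε, AB#)
All input consumed; state s1 ∈ F.

Accept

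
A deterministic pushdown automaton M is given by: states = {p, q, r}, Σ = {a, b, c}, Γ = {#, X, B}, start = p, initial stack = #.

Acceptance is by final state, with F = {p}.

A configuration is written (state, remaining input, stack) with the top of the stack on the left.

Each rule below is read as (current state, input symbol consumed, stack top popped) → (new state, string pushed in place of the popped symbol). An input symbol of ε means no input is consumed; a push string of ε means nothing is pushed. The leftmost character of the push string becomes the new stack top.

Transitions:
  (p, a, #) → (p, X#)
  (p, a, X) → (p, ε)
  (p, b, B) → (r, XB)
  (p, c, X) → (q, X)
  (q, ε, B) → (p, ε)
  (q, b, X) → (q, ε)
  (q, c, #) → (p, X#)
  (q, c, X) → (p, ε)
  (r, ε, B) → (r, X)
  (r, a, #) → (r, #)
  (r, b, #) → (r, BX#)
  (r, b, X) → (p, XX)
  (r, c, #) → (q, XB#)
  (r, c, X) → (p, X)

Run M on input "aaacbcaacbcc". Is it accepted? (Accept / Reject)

(p, aaacbcaacbcc, #)
  read a, top #: go to p, push X# → (p, aacbcaacbcc, X#)
  read a, top X: go to p, push ε → (p, acbcaacbcc, #)
  read a, top #: go to p, push X# → (p, cbcaacbcc, X#)
  read c, top X: go to q, push X → (q, bcaacbcc, X#)
  read b, top X: go to q, push ε → (q, caacbcc, #)
  read c, top #: go to p, push X# → (p, aacbcc, X#)
  read a, top X: go to p, push ε → (p, acbcc, #)
  read a, top #: go to p, push X# → (p, cbcc, X#)
  read c, top X: go to q, push X → (q, bcc, X#)
  read b, top X: go to q, push ε → (q, cc, #)
  read c, top #: go to p, push X# → (p, c, X#)
  read c, top X: go to q, push X → (q, ε, X#)
All input consumed; state q ∉ F and no further ε-move applies.

Reject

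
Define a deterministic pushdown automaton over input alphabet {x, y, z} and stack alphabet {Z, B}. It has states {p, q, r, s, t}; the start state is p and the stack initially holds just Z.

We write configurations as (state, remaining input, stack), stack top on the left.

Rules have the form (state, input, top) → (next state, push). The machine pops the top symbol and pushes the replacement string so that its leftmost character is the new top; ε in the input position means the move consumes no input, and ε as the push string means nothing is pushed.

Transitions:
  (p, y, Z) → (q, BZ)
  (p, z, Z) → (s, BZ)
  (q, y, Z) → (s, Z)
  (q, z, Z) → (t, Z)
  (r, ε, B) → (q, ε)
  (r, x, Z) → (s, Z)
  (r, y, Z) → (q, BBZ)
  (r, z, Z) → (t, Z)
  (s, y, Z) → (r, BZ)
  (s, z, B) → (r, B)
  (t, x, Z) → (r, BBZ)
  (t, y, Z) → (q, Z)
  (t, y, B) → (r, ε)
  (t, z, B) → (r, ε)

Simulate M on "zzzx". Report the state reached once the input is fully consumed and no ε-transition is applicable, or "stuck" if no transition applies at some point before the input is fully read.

q

(p, zzzx, Z)
  read z, top Z: go to s, push BZ → (s, zzx, BZ)
  read z, top B: go to r, push B → (r, zx, BZ)
  ε-move, top B: go to q, push ε → (q, zx, Z)
  read z, top Z: go to t, push Z → (t, x, Z)
  read x, top Z: go to r, push BBZ → (r, ε, BBZ)
  ε-move, top B: go to q, push ε → (q, ε, BZ)
All input consumed; M is in state q.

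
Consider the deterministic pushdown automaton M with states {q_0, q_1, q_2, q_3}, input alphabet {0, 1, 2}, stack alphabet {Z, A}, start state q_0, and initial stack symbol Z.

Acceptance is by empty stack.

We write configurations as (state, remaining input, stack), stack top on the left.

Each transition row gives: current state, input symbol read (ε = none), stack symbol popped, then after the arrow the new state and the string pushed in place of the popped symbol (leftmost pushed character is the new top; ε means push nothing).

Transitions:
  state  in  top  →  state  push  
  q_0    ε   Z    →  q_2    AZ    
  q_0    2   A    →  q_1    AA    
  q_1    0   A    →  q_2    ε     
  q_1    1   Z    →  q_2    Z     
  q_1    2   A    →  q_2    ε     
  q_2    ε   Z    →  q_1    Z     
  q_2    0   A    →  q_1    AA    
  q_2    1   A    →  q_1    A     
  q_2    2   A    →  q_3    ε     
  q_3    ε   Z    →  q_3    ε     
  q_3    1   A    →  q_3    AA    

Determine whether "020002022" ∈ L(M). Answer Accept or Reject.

(q_0, 020002022, Z)
  ε-move, top Z: go to q_2, push AZ → (q_2, 020002022, AZ)
  read 0, top A: go to q_1, push AA → (q_1, 20002022, AAZ)
  read 2, top A: go to q_2, push ε → (q_2, 0002022, AZ)
  read 0, top A: go to q_1, push AA → (q_1, 002022, AAZ)
  read 0, top A: go to q_2, push ε → (q_2, 02022, AZ)
  read 0, top A: go to q_1, push AA → (q_1, 2022, AAZ)
  read 2, top A: go to q_2, push ε → (q_2, 022, AZ)
  read 0, top A: go to q_1, push AA → (q_1, 22, AAZ)
  read 2, top A: go to q_2, push ε → (q_2, 2, AZ)
  read 2, top A: go to q_3, push ε → (q_3, ε, Z)
  ε-move, top Z: go to q_3, push ε → (q_3, ε, ε)
All input consumed and the stack is empty.

Accept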